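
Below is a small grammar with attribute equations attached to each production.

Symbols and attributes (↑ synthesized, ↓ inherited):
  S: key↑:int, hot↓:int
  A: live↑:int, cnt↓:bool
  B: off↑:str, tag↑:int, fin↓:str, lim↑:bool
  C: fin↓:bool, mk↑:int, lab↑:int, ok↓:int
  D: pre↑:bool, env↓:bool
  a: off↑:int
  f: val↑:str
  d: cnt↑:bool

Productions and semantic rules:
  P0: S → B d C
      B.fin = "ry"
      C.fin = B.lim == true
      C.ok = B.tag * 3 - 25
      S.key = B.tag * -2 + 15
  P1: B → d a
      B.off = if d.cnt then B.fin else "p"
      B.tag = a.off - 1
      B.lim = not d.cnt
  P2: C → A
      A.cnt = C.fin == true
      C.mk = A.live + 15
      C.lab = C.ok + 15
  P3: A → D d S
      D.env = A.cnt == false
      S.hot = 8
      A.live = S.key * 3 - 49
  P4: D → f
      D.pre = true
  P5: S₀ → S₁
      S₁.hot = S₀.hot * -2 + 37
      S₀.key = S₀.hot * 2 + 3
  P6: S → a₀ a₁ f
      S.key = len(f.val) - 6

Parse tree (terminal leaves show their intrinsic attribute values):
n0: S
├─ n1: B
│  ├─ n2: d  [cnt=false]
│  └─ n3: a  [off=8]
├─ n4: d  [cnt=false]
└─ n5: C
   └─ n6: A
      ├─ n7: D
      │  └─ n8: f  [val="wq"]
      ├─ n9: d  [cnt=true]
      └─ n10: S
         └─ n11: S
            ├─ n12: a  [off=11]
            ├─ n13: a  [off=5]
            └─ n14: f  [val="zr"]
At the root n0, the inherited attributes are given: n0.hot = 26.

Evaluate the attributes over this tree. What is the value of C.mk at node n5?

1. n0.hot = 26  [given at root]
2. n1.fin = "ry"  ["ry"]
3. n2.cnt = false  [terminal]
4. n3.off = 8  [terminal]
5. n1.off = "p"  [if d.cnt then B.fin else "p"]
6. n1.tag = 7  [a.off - 1]
7. n1.lim = true  [not d.cnt]
8. n4.cnt = false  [terminal]
9. n5.fin = true  [B.lim == true]
10. n5.ok = -4  [B.tag * 3 - 25]
11. n6.cnt = true  [C.fin == true]
12. n7.env = false  [A.cnt == false]
13. n8.val = "wq"  [terminal]
14. n7.pre = true  [true]
15. n9.cnt = true  [terminal]
16. n10.hot = 8  [8]
17. n11.hot = 21  [S₀.hot * -2 + 37]
18. n12.off = 11  [terminal]
19. n13.off = 5  [terminal]
20. n14.val = "zr"  [terminal]
21. n11.key = -4  [len(f.val) - 6]
22. n10.key = 19  [S₀.hot * 2 + 3]
23. n6.live = 8  [S.key * 3 - 49]
24. n5.mk = 23  [A.live + 15]
25. n5.lab = 11  [C.ok + 15]
26. n0.key = 1  [B.tag * -2 + 15]

23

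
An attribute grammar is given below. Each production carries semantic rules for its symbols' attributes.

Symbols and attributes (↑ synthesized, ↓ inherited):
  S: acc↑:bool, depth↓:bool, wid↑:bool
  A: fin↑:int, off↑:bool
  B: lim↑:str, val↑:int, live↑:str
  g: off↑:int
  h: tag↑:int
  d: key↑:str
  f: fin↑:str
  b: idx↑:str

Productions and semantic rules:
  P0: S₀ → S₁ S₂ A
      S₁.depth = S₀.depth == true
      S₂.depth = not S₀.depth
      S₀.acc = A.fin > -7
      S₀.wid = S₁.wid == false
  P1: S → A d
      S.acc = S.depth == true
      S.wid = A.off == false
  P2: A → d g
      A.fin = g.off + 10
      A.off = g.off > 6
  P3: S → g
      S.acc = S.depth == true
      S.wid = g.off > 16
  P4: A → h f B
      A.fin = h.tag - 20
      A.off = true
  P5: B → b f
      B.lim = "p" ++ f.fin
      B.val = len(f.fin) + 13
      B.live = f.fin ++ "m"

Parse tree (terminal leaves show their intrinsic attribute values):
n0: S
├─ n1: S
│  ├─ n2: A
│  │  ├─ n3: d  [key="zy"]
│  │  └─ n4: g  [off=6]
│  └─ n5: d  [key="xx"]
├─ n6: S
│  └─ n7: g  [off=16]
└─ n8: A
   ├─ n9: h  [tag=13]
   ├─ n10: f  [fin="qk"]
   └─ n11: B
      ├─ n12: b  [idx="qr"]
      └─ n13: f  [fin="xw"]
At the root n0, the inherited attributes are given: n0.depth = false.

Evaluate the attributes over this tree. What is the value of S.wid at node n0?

1. n0.depth = false  [given at root]
2. n1.depth = false  [S₀.depth == true]
3. n3.key = "zy"  [terminal]
4. n4.off = 6  [terminal]
5. n2.fin = 16  [g.off + 10]
6. n2.off = false  [g.off > 6]
7. n5.key = "xx"  [terminal]
8. n1.acc = false  [S.depth == true]
9. n1.wid = true  [A.off == false]
10. n6.depth = true  [not S₀.depth]
11. n7.off = 16  [terminal]
12. n6.acc = true  [S.depth == true]
13. n6.wid = false  [g.off > 16]
14. n9.tag = 13  [terminal]
15. n10.fin = "qk"  [terminal]
16. n12.idx = "qr"  [terminal]
17. n13.fin = "xw"  [terminal]
18. n11.lim = "pxw"  ["p" ++ f.fin]
19. n11.val = 15  [len(f.fin) + 13]
20. n11.live = "xwm"  [f.fin ++ "m"]
21. n8.fin = -7  [h.tag - 20]
22. n8.off = true  [true]
23. n0.acc = false  [A.fin > -7]
24. n0.wid = false  [S₁.wid == false]

false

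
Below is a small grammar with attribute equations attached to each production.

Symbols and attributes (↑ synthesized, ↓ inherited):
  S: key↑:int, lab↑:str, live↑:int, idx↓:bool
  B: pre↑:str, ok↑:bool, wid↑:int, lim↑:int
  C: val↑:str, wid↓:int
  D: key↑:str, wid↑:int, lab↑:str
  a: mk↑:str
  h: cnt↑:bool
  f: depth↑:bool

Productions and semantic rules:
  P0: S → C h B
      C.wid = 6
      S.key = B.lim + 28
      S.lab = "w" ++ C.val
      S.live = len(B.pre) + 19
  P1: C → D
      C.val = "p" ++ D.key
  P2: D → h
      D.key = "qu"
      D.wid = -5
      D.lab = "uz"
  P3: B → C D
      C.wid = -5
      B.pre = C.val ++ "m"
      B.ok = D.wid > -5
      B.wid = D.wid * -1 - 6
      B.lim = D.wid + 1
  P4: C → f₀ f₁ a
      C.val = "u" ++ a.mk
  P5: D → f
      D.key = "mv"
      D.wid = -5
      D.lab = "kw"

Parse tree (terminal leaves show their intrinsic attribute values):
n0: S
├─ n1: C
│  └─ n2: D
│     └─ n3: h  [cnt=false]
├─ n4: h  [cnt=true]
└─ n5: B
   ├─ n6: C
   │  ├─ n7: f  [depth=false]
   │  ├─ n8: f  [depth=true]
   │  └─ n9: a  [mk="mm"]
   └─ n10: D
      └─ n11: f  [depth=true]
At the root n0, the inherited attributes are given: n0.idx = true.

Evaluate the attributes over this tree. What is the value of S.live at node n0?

1. n0.idx = true  [given at root]
2. n1.wid = 6  [6]
3. n3.cnt = false  [terminal]
4. n2.key = "qu"  ["qu"]
5. n2.wid = -5  [-5]
6. n2.lab = "uz"  ["uz"]
7. n1.val = "pqu"  ["p" ++ D.key]
8. n4.cnt = true  [terminal]
9. n6.wid = -5  [-5]
10. n7.depth = false  [terminal]
11. n8.depth = true  [terminal]
12. n9.mk = "mm"  [terminal]
13. n6.val = "umm"  ["u" ++ a.mk]
14. n11.depth = true  [terminal]
15. n10.key = "mv"  ["mv"]
16. n10.wid = -5  [-5]
17. n10.lab = "kw"  ["kw"]
18. n5.pre = "ummm"  [C.val ++ "m"]
19. n5.ok = false  [D.wid > -5]
20. n5.wid = -1  [D.wid * -1 - 6]
21. n5.lim = -4  [D.wid + 1]
22. n0.key = 24  [B.lim + 28]
23. n0.lab = "wpqu"  ["w" ++ C.val]
24. n0.live = 23  [len(B.pre) + 19]

23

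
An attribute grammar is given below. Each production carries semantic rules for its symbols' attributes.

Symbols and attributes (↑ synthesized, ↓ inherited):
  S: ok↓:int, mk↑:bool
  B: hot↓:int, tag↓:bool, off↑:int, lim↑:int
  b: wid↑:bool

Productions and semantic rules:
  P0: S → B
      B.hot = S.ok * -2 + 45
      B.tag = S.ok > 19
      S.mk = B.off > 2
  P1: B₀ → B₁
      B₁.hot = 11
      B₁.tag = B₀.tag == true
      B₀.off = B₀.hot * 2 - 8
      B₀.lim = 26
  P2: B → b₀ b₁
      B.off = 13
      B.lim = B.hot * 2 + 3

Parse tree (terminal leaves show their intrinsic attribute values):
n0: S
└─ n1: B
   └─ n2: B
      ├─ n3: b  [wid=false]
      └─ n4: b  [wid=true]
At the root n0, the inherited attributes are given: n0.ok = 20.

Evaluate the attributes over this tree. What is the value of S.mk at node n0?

1. n0.ok = 20  [given at root]
2. n1.hot = 5  [S.ok * -2 + 45]
3. n1.tag = true  [S.ok > 19]
4. n2.hot = 11  [11]
5. n2.tag = true  [B₀.tag == true]
6. n3.wid = false  [terminal]
7. n4.wid = true  [terminal]
8. n2.off = 13  [13]
9. n2.lim = 25  [B.hot * 2 + 3]
10. n1.off = 2  [B₀.hot * 2 - 8]
11. n1.lim = 26  [26]
12. n0.mk = false  [B.off > 2]

false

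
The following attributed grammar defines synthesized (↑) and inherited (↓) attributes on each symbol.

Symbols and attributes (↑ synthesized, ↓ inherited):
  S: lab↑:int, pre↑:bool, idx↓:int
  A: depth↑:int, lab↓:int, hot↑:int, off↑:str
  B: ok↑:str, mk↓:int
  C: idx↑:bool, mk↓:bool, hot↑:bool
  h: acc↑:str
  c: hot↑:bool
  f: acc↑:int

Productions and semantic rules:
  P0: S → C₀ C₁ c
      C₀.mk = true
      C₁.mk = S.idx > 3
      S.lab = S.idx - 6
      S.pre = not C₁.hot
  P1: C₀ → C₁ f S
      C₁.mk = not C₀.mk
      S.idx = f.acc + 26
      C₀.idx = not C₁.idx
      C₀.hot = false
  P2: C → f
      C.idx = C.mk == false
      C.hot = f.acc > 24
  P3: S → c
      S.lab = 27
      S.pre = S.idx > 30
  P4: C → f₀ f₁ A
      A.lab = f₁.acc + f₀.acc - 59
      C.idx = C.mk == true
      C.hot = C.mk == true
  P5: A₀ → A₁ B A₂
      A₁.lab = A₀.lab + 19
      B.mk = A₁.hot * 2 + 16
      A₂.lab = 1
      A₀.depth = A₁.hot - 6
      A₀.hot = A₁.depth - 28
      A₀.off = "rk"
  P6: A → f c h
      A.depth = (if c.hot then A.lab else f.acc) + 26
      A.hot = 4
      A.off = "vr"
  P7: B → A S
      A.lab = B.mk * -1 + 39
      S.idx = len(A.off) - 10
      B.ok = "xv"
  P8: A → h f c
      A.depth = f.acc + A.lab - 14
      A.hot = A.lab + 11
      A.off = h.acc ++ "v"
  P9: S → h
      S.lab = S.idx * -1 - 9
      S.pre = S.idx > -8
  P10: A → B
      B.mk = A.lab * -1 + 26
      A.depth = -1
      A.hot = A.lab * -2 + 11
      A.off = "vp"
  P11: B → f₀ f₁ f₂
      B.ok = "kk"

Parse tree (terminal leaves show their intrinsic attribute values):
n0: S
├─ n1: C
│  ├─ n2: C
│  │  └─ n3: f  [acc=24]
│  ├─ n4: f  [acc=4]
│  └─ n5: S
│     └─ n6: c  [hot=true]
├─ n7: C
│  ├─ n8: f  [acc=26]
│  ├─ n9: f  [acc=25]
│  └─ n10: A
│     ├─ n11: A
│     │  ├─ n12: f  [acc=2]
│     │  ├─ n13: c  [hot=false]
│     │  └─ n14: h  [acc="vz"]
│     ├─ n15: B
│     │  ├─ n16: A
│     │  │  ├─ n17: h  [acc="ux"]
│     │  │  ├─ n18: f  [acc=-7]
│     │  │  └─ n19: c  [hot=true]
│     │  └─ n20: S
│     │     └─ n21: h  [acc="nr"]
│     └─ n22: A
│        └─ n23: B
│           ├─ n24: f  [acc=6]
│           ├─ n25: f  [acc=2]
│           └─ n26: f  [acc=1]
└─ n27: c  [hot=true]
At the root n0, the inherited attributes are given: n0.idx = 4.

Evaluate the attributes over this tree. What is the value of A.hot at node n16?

26

1. n0.idx = 4  [given at root]
2. n1.mk = true  [true]
3. n2.mk = false  [not C₀.mk]
4. n3.acc = 24  [terminal]
5. n2.idx = true  [C.mk == false]
6. n2.hot = false  [f.acc > 24]
7. n4.acc = 4  [terminal]
8. n5.idx = 30  [f.acc + 26]
9. n6.hot = true  [terminal]
10. n5.lab = 27  [27]
11. n5.pre = false  [S.idx > 30]
12. n1.idx = false  [not C₁.idx]
13. n1.hot = false  [false]
14. n7.mk = true  [S.idx > 3]
15. n8.acc = 26  [terminal]
16. n9.acc = 25  [terminal]
17. n10.lab = -8  [f₁.acc + f₀.acc - 59]
18. n11.lab = 11  [A₀.lab + 19]
19. n12.acc = 2  [terminal]
20. n13.hot = false  [terminal]
21. n14.acc = "vz"  [terminal]
22. n11.depth = 28  [(if c.hot then A.lab else f.acc) + 26]
23. n11.hot = 4  [4]
24. n11.off = "vr"  ["vr"]
25. n15.mk = 24  [A₁.hot * 2 + 16]
26. n16.lab = 15  [B.mk * -1 + 39]
27. n17.acc = "ux"  [terminal]
28. n18.acc = -7  [terminal]
29. n19.hot = true  [terminal]
30. n16.depth = -6  [f.acc + A.lab - 14]
31. n16.hot = 26  [A.lab + 11]
32. n16.off = "uxv"  [h.acc ++ "v"]
33. n20.idx = -7  [len(A.off) - 10]
34. n21.acc = "nr"  [terminal]
35. n20.lab = -2  [S.idx * -1 - 9]
36. n20.pre = true  [S.idx > -8]
37. n15.ok = "xv"  ["xv"]
38. n22.lab = 1  [1]
39. n23.mk = 25  [A.lab * -1 + 26]
40. n24.acc = 6  [terminal]
41. n25.acc = 2  [terminal]
42. n26.acc = 1  [terminal]
43. n23.ok = "kk"  ["kk"]
44. n22.depth = -1  [-1]
45. n22.hot = 9  [A.lab * -2 + 11]
46. n22.off = "vp"  ["vp"]
47. n10.depth = -2  [A₁.hot - 6]
48. n10.hot = 0  [A₁.depth - 28]
49. n10.off = "rk"  ["rk"]
50. n7.idx = true  [C.mk == true]
51. n7.hot = true  [C.mk == true]
52. n27.hot = true  [terminal]
53. n0.lab = -2  [S.idx - 6]
54. n0.pre = false  [not C₁.hot]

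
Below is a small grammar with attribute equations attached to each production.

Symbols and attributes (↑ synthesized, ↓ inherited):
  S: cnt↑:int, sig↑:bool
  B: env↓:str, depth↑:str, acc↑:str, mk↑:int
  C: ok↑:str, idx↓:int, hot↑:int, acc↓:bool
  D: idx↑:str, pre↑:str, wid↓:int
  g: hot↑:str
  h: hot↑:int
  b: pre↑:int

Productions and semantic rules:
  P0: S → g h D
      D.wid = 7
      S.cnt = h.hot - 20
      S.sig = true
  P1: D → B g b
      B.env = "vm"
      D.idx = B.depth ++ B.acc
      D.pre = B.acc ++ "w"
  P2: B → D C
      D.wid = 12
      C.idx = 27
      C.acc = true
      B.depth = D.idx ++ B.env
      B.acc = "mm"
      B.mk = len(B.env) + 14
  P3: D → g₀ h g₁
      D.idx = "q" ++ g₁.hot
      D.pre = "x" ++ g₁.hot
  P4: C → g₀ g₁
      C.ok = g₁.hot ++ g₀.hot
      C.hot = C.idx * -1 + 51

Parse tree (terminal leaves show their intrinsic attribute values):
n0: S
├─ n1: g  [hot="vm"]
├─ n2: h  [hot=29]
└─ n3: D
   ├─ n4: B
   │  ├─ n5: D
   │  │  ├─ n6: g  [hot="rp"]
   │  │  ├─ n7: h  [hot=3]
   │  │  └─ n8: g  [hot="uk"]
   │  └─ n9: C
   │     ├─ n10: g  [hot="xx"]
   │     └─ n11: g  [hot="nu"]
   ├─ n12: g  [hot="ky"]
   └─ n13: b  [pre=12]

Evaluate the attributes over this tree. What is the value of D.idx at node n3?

1. n1.hot = "vm"  [terminal]
2. n2.hot = 29  [terminal]
3. n3.wid = 7  [7]
4. n4.env = "vm"  ["vm"]
5. n5.wid = 12  [12]
6. n6.hot = "rp"  [terminal]
7. n7.hot = 3  [terminal]
8. n8.hot = "uk"  [terminal]
9. n5.idx = "quk"  ["q" ++ g₁.hot]
10. n5.pre = "xuk"  ["x" ++ g₁.hot]
11. n9.idx = 27  [27]
12. n9.acc = true  [true]
13. n10.hot = "xx"  [terminal]
14. n11.hot = "nu"  [terminal]
15. n9.ok = "nuxx"  [g₁.hot ++ g₀.hot]
16. n9.hot = 24  [C.idx * -1 + 51]
17. n4.depth = "qukvm"  [D.idx ++ B.env]
18. n4.acc = "mm"  ["mm"]
19. n4.mk = 16  [len(B.env) + 14]
20. n12.hot = "ky"  [terminal]
21. n13.pre = 12  [terminal]
22. n3.idx = "qukvmmm"  [B.depth ++ B.acc]
23. n3.pre = "mmw"  [B.acc ++ "w"]
24. n0.cnt = 9  [h.hot - 20]
25. n0.sig = true  [true]

"qukvmmm"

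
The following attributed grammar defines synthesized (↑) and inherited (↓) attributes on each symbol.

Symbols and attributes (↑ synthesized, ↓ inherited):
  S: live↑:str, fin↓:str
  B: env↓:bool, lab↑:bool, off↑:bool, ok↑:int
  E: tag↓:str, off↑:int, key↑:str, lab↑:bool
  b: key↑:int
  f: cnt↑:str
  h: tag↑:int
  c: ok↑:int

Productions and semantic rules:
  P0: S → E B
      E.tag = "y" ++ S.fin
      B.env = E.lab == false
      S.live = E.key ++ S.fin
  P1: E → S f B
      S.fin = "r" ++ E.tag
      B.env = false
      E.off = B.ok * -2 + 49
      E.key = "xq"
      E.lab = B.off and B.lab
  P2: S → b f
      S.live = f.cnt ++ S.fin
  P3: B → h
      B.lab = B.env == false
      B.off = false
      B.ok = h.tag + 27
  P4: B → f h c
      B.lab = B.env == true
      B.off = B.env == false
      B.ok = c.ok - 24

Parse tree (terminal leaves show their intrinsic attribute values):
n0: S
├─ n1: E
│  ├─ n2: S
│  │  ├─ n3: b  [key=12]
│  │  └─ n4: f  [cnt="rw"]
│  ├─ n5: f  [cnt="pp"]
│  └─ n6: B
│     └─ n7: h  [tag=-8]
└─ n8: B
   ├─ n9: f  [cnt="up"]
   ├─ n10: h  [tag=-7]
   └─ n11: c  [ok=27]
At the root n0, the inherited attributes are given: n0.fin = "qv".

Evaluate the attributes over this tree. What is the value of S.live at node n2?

1. n0.fin = "qv"  [given at root]
2. n1.tag = "yqv"  ["y" ++ S.fin]
3. n2.fin = "ryqv"  ["r" ++ E.tag]
4. n3.key = 12  [terminal]
5. n4.cnt = "rw"  [terminal]
6. n2.live = "rwryqv"  [f.cnt ++ S.fin]
7. n5.cnt = "pp"  [terminal]
8. n6.env = false  [false]
9. n7.tag = -8  [terminal]
10. n6.lab = true  [B.env == false]
11. n6.off = false  [false]
12. n6.ok = 19  [h.tag + 27]
13. n1.off = 11  [B.ok * -2 + 49]
14. n1.key = "xq"  ["xq"]
15. n1.lab = false  [B.off and B.lab]
16. n8.env = true  [E.lab == false]
17. n9.cnt = "up"  [terminal]
18. n10.tag = -7  [terminal]
19. n11.ok = 27  [terminal]
20. n8.lab = true  [B.env == true]
21. n8.off = false  [B.env == false]
22. n8.ok = 3  [c.ok - 24]
23. n0.live = "xqqv"  [E.key ++ S.fin]

"rwryqv"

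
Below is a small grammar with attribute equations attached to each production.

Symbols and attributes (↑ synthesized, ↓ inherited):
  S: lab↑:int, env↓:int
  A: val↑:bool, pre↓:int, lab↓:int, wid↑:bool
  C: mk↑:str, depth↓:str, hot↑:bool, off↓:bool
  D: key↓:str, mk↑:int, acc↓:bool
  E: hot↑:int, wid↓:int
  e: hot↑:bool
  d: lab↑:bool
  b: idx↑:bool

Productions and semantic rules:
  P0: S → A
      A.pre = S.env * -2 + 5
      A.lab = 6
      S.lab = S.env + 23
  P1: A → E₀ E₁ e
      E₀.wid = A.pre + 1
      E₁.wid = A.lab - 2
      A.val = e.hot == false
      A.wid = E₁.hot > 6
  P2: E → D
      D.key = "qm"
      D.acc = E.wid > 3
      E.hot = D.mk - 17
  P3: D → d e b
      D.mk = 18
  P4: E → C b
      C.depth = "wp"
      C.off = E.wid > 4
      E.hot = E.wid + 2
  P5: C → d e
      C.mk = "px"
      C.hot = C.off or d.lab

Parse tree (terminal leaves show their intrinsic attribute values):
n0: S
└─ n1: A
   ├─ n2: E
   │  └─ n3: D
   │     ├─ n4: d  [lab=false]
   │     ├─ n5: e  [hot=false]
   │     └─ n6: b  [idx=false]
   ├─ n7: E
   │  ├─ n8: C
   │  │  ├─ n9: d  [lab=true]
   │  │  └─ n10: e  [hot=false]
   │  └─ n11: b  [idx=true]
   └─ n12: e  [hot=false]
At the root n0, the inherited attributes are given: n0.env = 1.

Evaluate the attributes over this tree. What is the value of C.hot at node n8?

true

1. n0.env = 1  [given at root]
2. n1.pre = 3  [S.env * -2 + 5]
3. n1.lab = 6  [6]
4. n2.wid = 4  [A.pre + 1]
5. n3.key = "qm"  ["qm"]
6. n3.acc = true  [E.wid > 3]
7. n4.lab = false  [terminal]
8. n5.hot = false  [terminal]
9. n6.idx = false  [terminal]
10. n3.mk = 18  [18]
11. n2.hot = 1  [D.mk - 17]
12. n7.wid = 4  [A.lab - 2]
13. n8.depth = "wp"  ["wp"]
14. n8.off = false  [E.wid > 4]
15. n9.lab = true  [terminal]
16. n10.hot = false  [terminal]
17. n8.mk = "px"  ["px"]
18. n8.hot = true  [C.off or d.lab]
19. n11.idx = true  [terminal]
20. n7.hot = 6  [E.wid + 2]
21. n12.hot = false  [terminal]
22. n1.val = true  [e.hot == false]
23. n1.wid = false  [E₁.hot > 6]
24. n0.lab = 24  [S.env + 23]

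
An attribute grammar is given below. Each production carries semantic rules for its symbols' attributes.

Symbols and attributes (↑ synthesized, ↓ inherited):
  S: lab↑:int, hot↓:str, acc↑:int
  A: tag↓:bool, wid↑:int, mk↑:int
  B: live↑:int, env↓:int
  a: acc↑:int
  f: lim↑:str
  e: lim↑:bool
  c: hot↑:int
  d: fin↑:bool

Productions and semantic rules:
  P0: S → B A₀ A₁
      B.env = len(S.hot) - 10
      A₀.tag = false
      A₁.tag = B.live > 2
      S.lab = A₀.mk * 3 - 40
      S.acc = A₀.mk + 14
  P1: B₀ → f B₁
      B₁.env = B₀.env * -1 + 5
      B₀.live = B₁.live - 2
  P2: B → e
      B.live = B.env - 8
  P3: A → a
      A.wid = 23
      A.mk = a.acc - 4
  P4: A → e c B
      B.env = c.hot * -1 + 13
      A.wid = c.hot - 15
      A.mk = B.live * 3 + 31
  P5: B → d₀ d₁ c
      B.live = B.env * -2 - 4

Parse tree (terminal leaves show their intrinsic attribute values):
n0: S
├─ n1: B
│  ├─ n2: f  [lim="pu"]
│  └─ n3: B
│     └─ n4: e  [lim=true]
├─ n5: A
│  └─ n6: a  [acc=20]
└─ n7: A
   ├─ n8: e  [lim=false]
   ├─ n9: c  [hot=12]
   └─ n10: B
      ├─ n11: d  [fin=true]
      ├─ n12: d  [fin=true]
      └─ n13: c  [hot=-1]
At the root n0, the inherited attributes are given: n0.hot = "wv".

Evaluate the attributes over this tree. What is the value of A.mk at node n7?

1. n0.hot = "wv"  [given at root]
2. n1.env = -8  [len(S.hot) - 10]
3. n2.lim = "pu"  [terminal]
4. n3.env = 13  [B₀.env * -1 + 5]
5. n4.lim = true  [terminal]
6. n3.live = 5  [B.env - 8]
7. n1.live = 3  [B₁.live - 2]
8. n5.tag = false  [false]
9. n6.acc = 20  [terminal]
10. n5.wid = 23  [23]
11. n5.mk = 16  [a.acc - 4]
12. n7.tag = true  [B.live > 2]
13. n8.lim = false  [terminal]
14. n9.hot = 12  [terminal]
15. n10.env = 1  [c.hot * -1 + 13]
16. n11.fin = true  [terminal]
17. n12.fin = true  [terminal]
18. n13.hot = -1  [terminal]
19. n10.live = -6  [B.env * -2 - 4]
20. n7.wid = -3  [c.hot - 15]
21. n7.mk = 13  [B.live * 3 + 31]
22. n0.lab = 8  [A₀.mk * 3 - 40]
23. n0.acc = 30  [A₀.mk + 14]

13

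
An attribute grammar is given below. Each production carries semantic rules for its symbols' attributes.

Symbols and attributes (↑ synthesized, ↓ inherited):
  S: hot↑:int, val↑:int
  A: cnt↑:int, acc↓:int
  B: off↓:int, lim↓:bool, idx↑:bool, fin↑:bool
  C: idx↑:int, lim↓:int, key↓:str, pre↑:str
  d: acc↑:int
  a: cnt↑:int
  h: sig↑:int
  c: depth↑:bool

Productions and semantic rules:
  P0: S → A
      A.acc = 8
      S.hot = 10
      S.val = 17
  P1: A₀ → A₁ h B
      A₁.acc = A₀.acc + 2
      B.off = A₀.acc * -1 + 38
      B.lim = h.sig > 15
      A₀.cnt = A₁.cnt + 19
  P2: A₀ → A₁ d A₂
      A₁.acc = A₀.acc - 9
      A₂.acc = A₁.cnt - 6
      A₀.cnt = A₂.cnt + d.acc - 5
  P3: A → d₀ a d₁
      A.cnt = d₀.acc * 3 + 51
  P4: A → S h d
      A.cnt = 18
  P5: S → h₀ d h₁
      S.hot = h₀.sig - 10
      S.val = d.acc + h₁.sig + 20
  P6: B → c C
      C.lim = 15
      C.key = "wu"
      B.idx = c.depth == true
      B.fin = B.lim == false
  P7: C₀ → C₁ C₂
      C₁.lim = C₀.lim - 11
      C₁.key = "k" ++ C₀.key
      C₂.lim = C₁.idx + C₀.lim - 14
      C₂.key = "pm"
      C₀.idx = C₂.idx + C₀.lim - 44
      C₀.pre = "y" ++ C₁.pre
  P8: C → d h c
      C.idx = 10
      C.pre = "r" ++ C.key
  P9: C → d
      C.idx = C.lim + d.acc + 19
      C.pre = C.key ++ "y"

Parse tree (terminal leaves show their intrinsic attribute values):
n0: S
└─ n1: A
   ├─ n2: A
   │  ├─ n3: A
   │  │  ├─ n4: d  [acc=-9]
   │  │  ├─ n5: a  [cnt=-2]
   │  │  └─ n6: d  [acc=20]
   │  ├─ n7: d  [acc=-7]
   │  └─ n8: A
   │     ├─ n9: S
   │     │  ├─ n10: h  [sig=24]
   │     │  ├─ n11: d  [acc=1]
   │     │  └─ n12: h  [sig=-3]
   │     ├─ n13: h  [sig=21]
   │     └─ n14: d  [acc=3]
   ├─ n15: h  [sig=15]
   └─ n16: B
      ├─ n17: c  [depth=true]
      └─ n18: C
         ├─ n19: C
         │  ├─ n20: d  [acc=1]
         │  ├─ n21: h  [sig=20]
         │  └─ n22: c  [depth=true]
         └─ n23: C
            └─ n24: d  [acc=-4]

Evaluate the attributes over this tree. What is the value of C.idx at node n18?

1. n1.acc = 8  [8]
2. n2.acc = 10  [A₀.acc + 2]
3. n3.acc = 1  [A₀.acc - 9]
4. n4.acc = -9  [terminal]
5. n5.cnt = -2  [terminal]
6. n6.acc = 20  [terminal]
7. n3.cnt = 24  [d₀.acc * 3 + 51]
8. n7.acc = -7  [terminal]
9. n8.acc = 18  [A₁.cnt - 6]
10. n10.sig = 24  [terminal]
11. n11.acc = 1  [terminal]
12. n12.sig = -3  [terminal]
13. n9.hot = 14  [h₀.sig - 10]
14. n9.val = 18  [d.acc + h₁.sig + 20]
15. n13.sig = 21  [terminal]
16. n14.acc = 3  [terminal]
17. n8.cnt = 18  [18]
18. n2.cnt = 6  [A₂.cnt + d.acc - 5]
19. n15.sig = 15  [terminal]
20. n16.off = 30  [A₀.acc * -1 + 38]
21. n16.lim = false  [h.sig > 15]
22. n17.depth = true  [terminal]
23. n18.lim = 15  [15]
24. n18.key = "wu"  ["wu"]
25. n19.lim = 4  [C₀.lim - 11]
26. n19.key = "kwu"  ["k" ++ C₀.key]
27. n20.acc = 1  [terminal]
28. n21.sig = 20  [terminal]
29. n22.depth = true  [terminal]
30. n19.idx = 10  [10]
31. n19.pre = "rkwu"  ["r" ++ C.key]
32. n23.lim = 11  [C₁.idx + C₀.lim - 14]
33. n23.key = "pm"  ["pm"]
34. n24.acc = -4  [terminal]
35. n23.idx = 26  [C.lim + d.acc + 19]
36. n23.pre = "pmy"  [C.key ++ "y"]
37. n18.idx = -3  [C₂.idx + C₀.lim - 44]
38. n18.pre = "yrkwu"  ["y" ++ C₁.pre]
39. n16.idx = true  [c.depth == true]
40. n16.fin = true  [B.lim == false]
41. n1.cnt = 25  [A₁.cnt + 19]
42. n0.hot = 10  [10]
43. n0.val = 17  [17]

-3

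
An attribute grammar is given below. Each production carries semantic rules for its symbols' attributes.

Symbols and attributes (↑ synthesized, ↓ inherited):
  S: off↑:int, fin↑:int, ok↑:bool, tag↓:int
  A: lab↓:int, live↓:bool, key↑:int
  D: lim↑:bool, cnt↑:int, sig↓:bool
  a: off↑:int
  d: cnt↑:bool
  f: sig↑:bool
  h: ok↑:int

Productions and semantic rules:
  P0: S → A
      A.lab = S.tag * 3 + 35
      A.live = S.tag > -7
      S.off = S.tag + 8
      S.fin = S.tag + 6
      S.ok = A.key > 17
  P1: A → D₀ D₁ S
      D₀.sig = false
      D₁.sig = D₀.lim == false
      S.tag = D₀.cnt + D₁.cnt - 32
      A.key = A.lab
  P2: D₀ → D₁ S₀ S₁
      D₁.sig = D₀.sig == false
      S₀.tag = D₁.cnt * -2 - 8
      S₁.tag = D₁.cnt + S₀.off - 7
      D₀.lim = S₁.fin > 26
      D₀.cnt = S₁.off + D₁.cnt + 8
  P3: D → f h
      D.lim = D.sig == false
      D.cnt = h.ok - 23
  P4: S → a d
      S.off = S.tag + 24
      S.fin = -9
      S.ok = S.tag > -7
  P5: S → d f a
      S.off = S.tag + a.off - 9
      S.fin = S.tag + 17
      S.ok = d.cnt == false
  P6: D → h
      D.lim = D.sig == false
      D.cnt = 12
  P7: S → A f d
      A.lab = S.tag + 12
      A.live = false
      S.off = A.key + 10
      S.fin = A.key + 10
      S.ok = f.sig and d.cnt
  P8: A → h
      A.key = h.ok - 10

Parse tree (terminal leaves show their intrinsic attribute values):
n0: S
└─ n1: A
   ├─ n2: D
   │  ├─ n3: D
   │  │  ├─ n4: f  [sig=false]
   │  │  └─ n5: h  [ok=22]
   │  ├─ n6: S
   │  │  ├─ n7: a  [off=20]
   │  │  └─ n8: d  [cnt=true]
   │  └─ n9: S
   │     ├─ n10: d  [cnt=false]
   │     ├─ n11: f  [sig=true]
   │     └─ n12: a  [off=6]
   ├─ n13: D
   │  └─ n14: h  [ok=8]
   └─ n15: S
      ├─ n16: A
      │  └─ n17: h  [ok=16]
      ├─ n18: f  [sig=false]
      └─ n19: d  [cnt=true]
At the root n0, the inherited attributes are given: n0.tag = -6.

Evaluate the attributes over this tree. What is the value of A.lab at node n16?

1. n0.tag = -6  [given at root]
2. n1.lab = 17  [S.tag * 3 + 35]
3. n1.live = true  [S.tag > -7]
4. n2.sig = false  [false]
5. n3.sig = true  [D₀.sig == false]
6. n4.sig = false  [terminal]
7. n5.ok = 22  [terminal]
8. n3.lim = false  [D.sig == false]
9. n3.cnt = -1  [h.ok - 23]
10. n6.tag = -6  [D₁.cnt * -2 - 8]
11. n7.off = 20  [terminal]
12. n8.cnt = true  [terminal]
13. n6.off = 18  [S.tag + 24]
14. n6.fin = -9  [-9]
15. n6.ok = true  [S.tag > -7]
16. n9.tag = 10  [D₁.cnt + S₀.off - 7]
17. n10.cnt = false  [terminal]
18. n11.sig = true  [terminal]
19. n12.off = 6  [terminal]
20. n9.off = 7  [S.tag + a.off - 9]
21. n9.fin = 27  [S.tag + 17]
22. n9.ok = true  [d.cnt == false]
23. n2.lim = true  [S₁.fin > 26]
24. n2.cnt = 14  [S₁.off + D₁.cnt + 8]
25. n13.sig = false  [D₀.lim == false]
26. n14.ok = 8  [terminal]
27. n13.lim = true  [D.sig == false]
28. n13.cnt = 12  [12]
29. n15.tag = -6  [D₀.cnt + D₁.cnt - 32]
30. n16.lab = 6  [S.tag + 12]
31. n16.live = false  [false]
32. n17.ok = 16  [terminal]
33. n16.key = 6  [h.ok - 10]
34. n18.sig = false  [terminal]
35. n19.cnt = true  [terminal]
36. n15.off = 16  [A.key + 10]
37. n15.fin = 16  [A.key + 10]
38. n15.ok = false  [f.sig and d.cnt]
39. n1.key = 17  [A.lab]
40. n0.off = 2  [S.tag + 8]
41. n0.fin = 0  [S.tag + 6]
42. n0.ok = false  [A.key > 17]

6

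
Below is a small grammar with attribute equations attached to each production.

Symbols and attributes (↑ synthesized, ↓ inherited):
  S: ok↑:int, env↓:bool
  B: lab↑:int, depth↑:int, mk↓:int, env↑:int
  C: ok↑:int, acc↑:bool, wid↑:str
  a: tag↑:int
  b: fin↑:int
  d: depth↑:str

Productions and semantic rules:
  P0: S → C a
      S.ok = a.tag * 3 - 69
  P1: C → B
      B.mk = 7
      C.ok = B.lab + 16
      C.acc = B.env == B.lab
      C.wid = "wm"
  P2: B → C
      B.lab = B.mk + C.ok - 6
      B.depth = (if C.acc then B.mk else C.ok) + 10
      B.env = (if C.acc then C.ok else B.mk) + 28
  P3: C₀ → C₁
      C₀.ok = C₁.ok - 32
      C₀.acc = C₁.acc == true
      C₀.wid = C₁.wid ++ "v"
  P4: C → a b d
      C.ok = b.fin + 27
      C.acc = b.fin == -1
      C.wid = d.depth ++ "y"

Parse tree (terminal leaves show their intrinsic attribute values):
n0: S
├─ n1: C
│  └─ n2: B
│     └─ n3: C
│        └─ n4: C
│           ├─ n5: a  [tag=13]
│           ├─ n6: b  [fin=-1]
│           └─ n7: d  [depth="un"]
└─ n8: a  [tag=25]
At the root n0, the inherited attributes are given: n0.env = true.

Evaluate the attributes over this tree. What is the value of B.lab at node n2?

1. n0.env = true  [given at root]
2. n2.mk = 7  [7]
3. n5.tag = 13  [terminal]
4. n6.fin = -1  [terminal]
5. n7.depth = "un"  [terminal]
6. n4.ok = 26  [b.fin + 27]
7. n4.acc = true  [b.fin == -1]
8. n4.wid = "uny"  [d.depth ++ "y"]
9. n3.ok = -6  [C₁.ok - 32]
10. n3.acc = true  [C₁.acc == true]
11. n3.wid = "unyv"  [C₁.wid ++ "v"]
12. n2.lab = -5  [B.mk + C.ok - 6]
13. n2.depth = 17  [(if C.acc then B.mk else C.ok) + 10]
14. n2.env = 22  [(if C.acc then C.ok else B.mk) + 28]
15. n1.ok = 11  [B.lab + 16]
16. n1.acc = false  [B.env == B.lab]
17. n1.wid = "wm"  ["wm"]
18. n8.tag = 25  [terminal]
19. n0.ok = 6  [a.tag * 3 - 69]

-5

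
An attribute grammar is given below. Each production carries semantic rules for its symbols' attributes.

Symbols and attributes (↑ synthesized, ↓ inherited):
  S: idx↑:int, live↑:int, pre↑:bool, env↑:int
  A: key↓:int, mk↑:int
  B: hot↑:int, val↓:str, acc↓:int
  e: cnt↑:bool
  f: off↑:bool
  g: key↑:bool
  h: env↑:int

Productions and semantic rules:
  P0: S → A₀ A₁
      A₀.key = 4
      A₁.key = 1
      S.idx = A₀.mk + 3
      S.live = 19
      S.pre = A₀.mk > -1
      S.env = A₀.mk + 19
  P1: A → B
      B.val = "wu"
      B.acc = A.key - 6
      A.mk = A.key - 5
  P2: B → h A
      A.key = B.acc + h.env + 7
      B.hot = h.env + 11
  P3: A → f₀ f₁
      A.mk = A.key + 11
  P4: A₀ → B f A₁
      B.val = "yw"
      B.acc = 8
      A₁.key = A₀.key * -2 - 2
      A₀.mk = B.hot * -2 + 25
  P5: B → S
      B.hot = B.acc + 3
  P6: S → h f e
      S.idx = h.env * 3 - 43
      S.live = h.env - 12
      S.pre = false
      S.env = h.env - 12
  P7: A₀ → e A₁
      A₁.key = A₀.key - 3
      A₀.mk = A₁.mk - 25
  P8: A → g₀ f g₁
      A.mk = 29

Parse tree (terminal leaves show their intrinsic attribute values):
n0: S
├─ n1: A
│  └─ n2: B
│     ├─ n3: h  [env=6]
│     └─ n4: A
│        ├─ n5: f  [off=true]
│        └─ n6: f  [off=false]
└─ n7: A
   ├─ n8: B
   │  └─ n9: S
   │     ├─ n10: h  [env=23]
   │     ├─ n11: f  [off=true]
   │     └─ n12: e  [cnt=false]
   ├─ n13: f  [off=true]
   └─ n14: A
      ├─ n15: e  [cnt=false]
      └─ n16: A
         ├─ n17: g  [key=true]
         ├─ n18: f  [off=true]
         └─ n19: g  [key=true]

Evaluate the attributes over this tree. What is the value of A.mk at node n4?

1. n1.key = 4  [4]
2. n2.val = "wu"  ["wu"]
3. n2.acc = -2  [A.key - 6]
4. n3.env = 6  [terminal]
5. n4.key = 11  [B.acc + h.env + 7]
6. n5.off = true  [terminal]
7. n6.off = false  [terminal]
8. n4.mk = 22  [A.key + 11]
9. n2.hot = 17  [h.env + 11]
10. n1.mk = -1  [A.key - 5]
11. n7.key = 1  [1]
12. n8.val = "yw"  ["yw"]
13. n8.acc = 8  [8]
14. n10.env = 23  [terminal]
15. n11.off = true  [terminal]
16. n12.cnt = false  [terminal]
17. n9.idx = 26  [h.env * 3 - 43]
18. n9.live = 11  [h.env - 12]
19. n9.pre = false  [false]
20. n9.env = 11  [h.env - 12]
21. n8.hot = 11  [B.acc + 3]
22. n13.off = true  [terminal]
23. n14.key = -4  [A₀.key * -2 - 2]
24. n15.cnt = false  [terminal]
25. n16.key = -7  [A₀.key - 3]
26. n17.key = true  [terminal]
27. n18.off = true  [terminal]
28. n19.key = true  [terminal]
29. n16.mk = 29  [29]
30. n14.mk = 4  [A₁.mk - 25]
31. n7.mk = 3  [B.hot * -2 + 25]
32. n0.idx = 2  [A₀.mk + 3]
33. n0.live = 19  [19]
34. n0.pre = false  [A₀.mk > -1]
35. n0.env = 18  [A₀.mk + 19]

22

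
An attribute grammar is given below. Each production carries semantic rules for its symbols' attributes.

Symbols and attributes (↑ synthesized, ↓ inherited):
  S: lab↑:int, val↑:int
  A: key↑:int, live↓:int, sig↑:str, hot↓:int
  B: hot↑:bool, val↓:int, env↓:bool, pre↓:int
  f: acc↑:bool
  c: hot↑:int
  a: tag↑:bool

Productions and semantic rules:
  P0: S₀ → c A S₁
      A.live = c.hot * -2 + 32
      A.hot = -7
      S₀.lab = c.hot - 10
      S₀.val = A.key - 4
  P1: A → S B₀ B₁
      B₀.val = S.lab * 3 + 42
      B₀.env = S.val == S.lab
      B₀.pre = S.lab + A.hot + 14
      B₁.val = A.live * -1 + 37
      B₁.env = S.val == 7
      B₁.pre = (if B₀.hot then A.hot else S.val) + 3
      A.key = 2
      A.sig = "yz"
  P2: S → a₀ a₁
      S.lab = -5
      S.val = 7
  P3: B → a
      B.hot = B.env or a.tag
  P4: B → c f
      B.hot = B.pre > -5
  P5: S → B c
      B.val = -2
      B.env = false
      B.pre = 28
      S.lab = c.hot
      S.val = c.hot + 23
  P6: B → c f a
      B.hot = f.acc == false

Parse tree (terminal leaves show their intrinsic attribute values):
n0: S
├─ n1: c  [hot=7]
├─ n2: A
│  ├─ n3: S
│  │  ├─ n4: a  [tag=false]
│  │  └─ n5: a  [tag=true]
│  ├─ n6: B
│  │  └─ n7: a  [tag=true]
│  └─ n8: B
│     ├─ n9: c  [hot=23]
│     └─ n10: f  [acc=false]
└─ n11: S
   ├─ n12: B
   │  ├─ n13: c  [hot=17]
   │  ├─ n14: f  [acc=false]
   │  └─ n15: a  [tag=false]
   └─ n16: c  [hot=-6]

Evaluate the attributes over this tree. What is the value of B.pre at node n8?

-4

1. n1.hot = 7  [terminal]
2. n2.live = 18  [c.hot * -2 + 32]
3. n2.hot = -7  [-7]
4. n4.tag = false  [terminal]
5. n5.tag = true  [terminal]
6. n3.lab = -5  [-5]
7. n3.val = 7  [7]
8. n6.val = 27  [S.lab * 3 + 42]
9. n6.env = false  [S.val == S.lab]
10. n6.pre = 2  [S.lab + A.hot + 14]
11. n7.tag = true  [terminal]
12. n6.hot = true  [B.env or a.tag]
13. n8.val = 19  [A.live * -1 + 37]
14. n8.env = true  [S.val == 7]
15. n8.pre = -4  [(if B₀.hot then A.hot else S.val) + 3]
16. n9.hot = 23  [terminal]
17. n10.acc = false  [terminal]
18. n8.hot = true  [B.pre > -5]
19. n2.key = 2  [2]
20. n2.sig = "yz"  ["yz"]
21. n12.val = -2  [-2]
22. n12.env = false  [false]
23. n12.pre = 28  [28]
24. n13.hot = 17  [terminal]
25. n14.acc = false  [terminal]
26. n15.tag = false  [terminal]
27. n12.hot = true  [f.acc == false]
28. n16.hot = -6  [terminal]
29. n11.lab = -6  [c.hot]
30. n11.val = 17  [c.hot + 23]
31. n0.lab = -3  [c.hot - 10]
32. n0.val = -2  [A.key - 4]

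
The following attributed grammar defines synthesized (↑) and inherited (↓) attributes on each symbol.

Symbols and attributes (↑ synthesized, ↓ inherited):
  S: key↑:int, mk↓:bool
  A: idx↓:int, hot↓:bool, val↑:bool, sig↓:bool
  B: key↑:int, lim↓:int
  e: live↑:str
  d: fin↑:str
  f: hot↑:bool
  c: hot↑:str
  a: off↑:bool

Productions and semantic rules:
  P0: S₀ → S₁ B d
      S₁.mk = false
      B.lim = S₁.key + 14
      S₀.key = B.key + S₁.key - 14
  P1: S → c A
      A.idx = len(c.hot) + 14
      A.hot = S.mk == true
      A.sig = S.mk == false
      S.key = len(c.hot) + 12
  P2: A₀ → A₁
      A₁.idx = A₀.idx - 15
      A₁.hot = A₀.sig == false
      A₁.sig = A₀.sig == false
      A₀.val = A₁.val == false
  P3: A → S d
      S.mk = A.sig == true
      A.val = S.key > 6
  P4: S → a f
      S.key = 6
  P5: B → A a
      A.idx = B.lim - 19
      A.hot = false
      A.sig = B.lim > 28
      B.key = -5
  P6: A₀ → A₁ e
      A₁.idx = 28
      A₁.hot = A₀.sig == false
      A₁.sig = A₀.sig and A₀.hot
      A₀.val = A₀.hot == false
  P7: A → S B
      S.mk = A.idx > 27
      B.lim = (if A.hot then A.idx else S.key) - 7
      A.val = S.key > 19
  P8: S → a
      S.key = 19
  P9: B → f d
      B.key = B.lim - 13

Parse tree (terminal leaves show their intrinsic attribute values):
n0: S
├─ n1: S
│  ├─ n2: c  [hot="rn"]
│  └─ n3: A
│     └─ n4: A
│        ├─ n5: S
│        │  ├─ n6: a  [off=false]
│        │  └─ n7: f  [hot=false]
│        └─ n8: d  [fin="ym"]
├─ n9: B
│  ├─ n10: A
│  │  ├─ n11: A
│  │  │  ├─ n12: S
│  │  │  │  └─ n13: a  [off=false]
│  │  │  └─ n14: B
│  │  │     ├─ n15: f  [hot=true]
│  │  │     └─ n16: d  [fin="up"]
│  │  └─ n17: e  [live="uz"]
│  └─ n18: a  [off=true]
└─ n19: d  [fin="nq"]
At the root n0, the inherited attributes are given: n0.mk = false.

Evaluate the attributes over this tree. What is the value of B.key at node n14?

1. n0.mk = false  [given at root]
2. n1.mk = false  [false]
3. n2.hot = "rn"  [terminal]
4. n3.idx = 16  [len(c.hot) + 14]
5. n3.hot = false  [S.mk == true]
6. n3.sig = true  [S.mk == false]
7. n4.idx = 1  [A₀.idx - 15]
8. n4.hot = false  [A₀.sig == false]
9. n4.sig = false  [A₀.sig == false]
10. n5.mk = false  [A.sig == true]
11. n6.off = false  [terminal]
12. n7.hot = false  [terminal]
13. n5.key = 6  [6]
14. n8.fin = "ym"  [terminal]
15. n4.val = false  [S.key > 6]
16. n3.val = true  [A₁.val == false]
17. n1.key = 14  [len(c.hot) + 12]
18. n9.lim = 28  [S₁.key + 14]
19. n10.idx = 9  [B.lim - 19]
20. n10.hot = false  [false]
21. n10.sig = false  [B.lim > 28]
22. n11.idx = 28  [28]
23. n11.hot = true  [A₀.sig == false]
24. n11.sig = false  [A₀.sig and A₀.hot]
25. n12.mk = true  [A.idx > 27]
26. n13.off = false  [terminal]
27. n12.key = 19  [19]
28. n14.lim = 21  [(if A.hot then A.idx else S.key) - 7]
29. n15.hot = true  [terminal]
30. n16.fin = "up"  [terminal]
31. n14.key = 8  [B.lim - 13]
32. n11.val = false  [S.key > 19]
33. n17.live = "uz"  [terminal]
34. n10.val = true  [A₀.hot == false]
35. n18.off = true  [terminal]
36. n9.key = -5  [-5]
37. n19.fin = "nq"  [terminal]
38. n0.key = -5  [B.key + S₁.key - 14]

8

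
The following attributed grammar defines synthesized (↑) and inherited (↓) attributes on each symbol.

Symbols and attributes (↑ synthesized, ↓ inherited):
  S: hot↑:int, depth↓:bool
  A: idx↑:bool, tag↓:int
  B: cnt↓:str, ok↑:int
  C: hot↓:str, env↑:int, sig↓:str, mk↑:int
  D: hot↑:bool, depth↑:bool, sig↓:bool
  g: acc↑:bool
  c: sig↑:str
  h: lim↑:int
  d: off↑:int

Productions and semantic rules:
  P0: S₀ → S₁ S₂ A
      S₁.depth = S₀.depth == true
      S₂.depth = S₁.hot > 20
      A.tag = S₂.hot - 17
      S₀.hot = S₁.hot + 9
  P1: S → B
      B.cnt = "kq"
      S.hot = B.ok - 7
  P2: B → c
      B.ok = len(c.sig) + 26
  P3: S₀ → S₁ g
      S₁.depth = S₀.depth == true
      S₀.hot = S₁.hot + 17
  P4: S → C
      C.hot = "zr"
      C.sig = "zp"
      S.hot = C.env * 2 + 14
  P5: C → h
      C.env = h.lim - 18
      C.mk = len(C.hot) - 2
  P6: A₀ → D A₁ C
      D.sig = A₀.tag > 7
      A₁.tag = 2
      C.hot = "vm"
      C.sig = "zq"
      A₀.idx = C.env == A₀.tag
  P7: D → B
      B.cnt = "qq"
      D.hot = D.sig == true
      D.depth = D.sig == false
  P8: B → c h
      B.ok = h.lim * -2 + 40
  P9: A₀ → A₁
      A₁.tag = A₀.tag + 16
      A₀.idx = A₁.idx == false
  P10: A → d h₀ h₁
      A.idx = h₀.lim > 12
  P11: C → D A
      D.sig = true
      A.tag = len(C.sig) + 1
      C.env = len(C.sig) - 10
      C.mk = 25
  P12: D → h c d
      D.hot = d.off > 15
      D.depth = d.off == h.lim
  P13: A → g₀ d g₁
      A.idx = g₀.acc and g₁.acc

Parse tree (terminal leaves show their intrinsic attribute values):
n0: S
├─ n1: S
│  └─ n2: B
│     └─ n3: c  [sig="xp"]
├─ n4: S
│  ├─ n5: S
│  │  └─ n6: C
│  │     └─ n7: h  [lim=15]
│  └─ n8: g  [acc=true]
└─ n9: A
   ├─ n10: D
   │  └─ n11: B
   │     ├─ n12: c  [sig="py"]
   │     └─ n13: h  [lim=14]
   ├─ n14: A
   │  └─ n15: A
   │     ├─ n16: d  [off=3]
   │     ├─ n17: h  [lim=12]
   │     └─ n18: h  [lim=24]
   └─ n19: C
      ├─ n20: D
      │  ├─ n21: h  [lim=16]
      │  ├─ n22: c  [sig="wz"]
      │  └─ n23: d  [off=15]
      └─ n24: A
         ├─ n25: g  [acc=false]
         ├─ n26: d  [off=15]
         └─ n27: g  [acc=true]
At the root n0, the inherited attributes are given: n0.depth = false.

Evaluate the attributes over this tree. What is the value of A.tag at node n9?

1. n0.depth = false  [given at root]
2. n1.depth = false  [S₀.depth == true]
3. n2.cnt = "kq"  ["kq"]
4. n3.sig = "xp"  [terminal]
5. n2.ok = 28  [len(c.sig) + 26]
6. n1.hot = 21  [B.ok - 7]
7. n4.depth = true  [S₁.hot > 20]
8. n5.depth = true  [S₀.depth == true]
9. n6.hot = "zr"  ["zr"]
10. n6.sig = "zp"  ["zp"]
11. n7.lim = 15  [terminal]
12. n6.env = -3  [h.lim - 18]
13. n6.mk = 0  [len(C.hot) - 2]
14. n5.hot = 8  [C.env * 2 + 14]
15. n8.acc = true  [terminal]
16. n4.hot = 25  [S₁.hot + 17]
17. n9.tag = 8  [S₂.hot - 17]
18. n10.sig = true  [A₀.tag > 7]
19. n11.cnt = "qq"  ["qq"]
20. n12.sig = "py"  [terminal]
21. n13.lim = 14  [terminal]
22. n11.ok = 12  [h.lim * -2 + 40]
23. n10.hot = true  [D.sig == true]
24. n10.depth = false  [D.sig == false]
25. n14.tag = 2  [2]
26. n15.tag = 18  [A₀.tag + 16]
27. n16.off = 3  [terminal]
28. n17.lim = 12  [terminal]
29. n18.lim = 24  [terminal]
30. n15.idx = false  [h₀.lim > 12]
31. n14.idx = true  [A₁.idx == false]
32. n19.hot = "vm"  ["vm"]
33. n19.sig = "zq"  ["zq"]
34. n20.sig = true  [true]
35. n21.lim = 16  [terminal]
36. n22.sig = "wz"  [terminal]
37. n23.off = 15  [terminal]
38. n20.hot = false  [d.off > 15]
39. n20.depth = false  [d.off == h.lim]
40. n24.tag = 3  [len(C.sig) + 1]
41. n25.acc = false  [terminal]
42. n26.off = 15  [terminal]
43. n27.acc = true  [terminal]
44. n24.idx = false  [g₀.acc and g₁.acc]
45. n19.env = -8  [len(C.sig) - 10]
46. n19.mk = 25  [25]
47. n9.idx = false  [C.env == A₀.tag]
48. n0.hot = 30  [S₁.hot + 9]

8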